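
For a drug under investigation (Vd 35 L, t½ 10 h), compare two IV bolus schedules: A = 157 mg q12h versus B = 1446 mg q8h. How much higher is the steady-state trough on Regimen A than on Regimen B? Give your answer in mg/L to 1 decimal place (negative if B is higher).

-52.3 mg/L

Regimen A: f = (1/2)^(12/10) ≈ 0.4353; Cmin,ss = (157/35)·f/(1−f) ≈ 3.458 mg/L.
Regimen B: f = (1/2)^(8/10) ≈ 0.5743; Cmin,ss = (1446/35)·f/(1−f) ≈ 55.736 mg/L.
Difference ≈ 3.458 − 55.736 ≈ -52.278 mg/L.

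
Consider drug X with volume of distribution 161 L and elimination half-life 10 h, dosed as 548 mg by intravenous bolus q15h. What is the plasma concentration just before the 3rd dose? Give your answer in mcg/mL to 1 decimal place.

1.6 mcg/mL

f = (1/2)^(τ/t½) = (1/2)^(15/10) ≈ 0.3536.
C₀ = D/Vd = 548/161 ≈ 3.404 mcg/mL.
Before the 3rd dose, 2 doses have been given. Superposition: Cmin = C₀·(f + f²).
≈ 3.404 × (0.3536 + 0.1250) ≈ 3.404 × 0.4786 ≈ 1.629 mcg/mL.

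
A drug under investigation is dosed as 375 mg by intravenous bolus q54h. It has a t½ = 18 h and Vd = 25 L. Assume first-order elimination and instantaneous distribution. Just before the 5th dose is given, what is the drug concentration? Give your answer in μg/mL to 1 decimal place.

2.1 μg/mL

f = (1/2)^(τ/t½) = (1/2)^(54/18) ≈ 0.1250.
C₀ = D/Vd = 375/25 ≈ 15.000 μg/mL.
Before the 5th dose, 4 doses have been given. Superposition: Cmin = C₀·(f + f² + … + f^4).
≈ 15.000 × (0.1250 + 0.0156 + 0.0020 + 0.0002) ≈ 15.000 × 0.1428 ≈ 2.142 μg/mL.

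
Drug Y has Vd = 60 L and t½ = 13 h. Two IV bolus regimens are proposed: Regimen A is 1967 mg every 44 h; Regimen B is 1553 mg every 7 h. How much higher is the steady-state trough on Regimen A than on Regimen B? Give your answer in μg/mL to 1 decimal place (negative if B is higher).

Regimen A: f = (1/2)^(44/13) ≈ 0.0957; Cmin,ss = (1967/60)·f/(1−f) ≈ 3.469 μg/mL.
Regimen B: f = (1/2)^(7/13) ≈ 0.6885; Cmin,ss = (1553/60)·f/(1−f) ≈ 57.209 μg/mL.
Difference ≈ 3.469 − 57.209 ≈ -53.740 μg/mL.

-53.7 μg/mL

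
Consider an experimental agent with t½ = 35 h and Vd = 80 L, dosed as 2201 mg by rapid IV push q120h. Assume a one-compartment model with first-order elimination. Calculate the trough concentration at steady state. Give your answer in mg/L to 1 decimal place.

2.8 mg/L

k = ln2/t½ = ln2/35 ≈ 0.019804 h⁻¹; fraction remaining f = e^(−kτ) = e^(−0.019804×120) ≈ 0.0929.
Each bolus raises the concentration by D/Vd = 2201/80 ≈ 27.512 mg/L.
Steady-state trough Cmin,ss = C₀·f/(1−f) ≈ 27.512 × 0.0929/0.9071 ≈ 2.818 mg/L.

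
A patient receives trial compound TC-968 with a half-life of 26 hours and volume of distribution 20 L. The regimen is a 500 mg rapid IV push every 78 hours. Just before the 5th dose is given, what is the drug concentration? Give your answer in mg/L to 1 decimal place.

3.6 mg/L

f = (1/2)^(τ/t½) = (1/2)^(78/26) ≈ 0.1250.
C₀ = D/Vd = 500/20 ≈ 25.000 mg/L.
Before the 5th dose, 4 doses have been given. Superposition: Cmin = C₀·(f + f² + … + f^4).
≈ 25.000 × (0.1250 + 0.0156 + 0.0020 + 0.0002) ≈ 25.000 × 0.1428 ≈ 3.570 mg/L.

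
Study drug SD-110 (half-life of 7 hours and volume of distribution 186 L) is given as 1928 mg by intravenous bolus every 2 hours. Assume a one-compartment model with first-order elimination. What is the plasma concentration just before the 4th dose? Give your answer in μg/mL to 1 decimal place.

21.2 μg/mL

f = (1/2)^(τ/t½) = (1/2)^(2/7) ≈ 0.8203.
C₀ = D/Vd = 1928/186 ≈ 10.366 μg/mL.
Before the 4th dose, 3 doses have been given. Superposition: Cmin = C₀·(f + f² + … + f^3).
≈ 10.366 × (0.8203 + 0.6729 + 0.5520) ≈ 10.366 × 2.0452 ≈ 21.201 μg/mL.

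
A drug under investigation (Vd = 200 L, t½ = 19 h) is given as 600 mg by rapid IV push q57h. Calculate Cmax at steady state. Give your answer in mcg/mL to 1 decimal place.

3.4 mcg/mL

The dosing interval is 3 half-lives, so f = 2^(−3) = 0.125.
At steady state, R = 1/(1 − 0.125) = 8/7.
Single-dose peak C₀ = D/Vd = 600/200 = 3 mcg/mL.
Steady-state peak Cmax,ss = C₀·R = 3 × 8/7 ≈ 3.429 mcg/mL.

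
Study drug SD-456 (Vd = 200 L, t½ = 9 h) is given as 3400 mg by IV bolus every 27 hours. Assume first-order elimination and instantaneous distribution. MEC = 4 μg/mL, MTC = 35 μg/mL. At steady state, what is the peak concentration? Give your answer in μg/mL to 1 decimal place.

The dosing interval is 3 half-lives, so f = 2^(−3) = 0.125.
Accumulation ratio R = 1/(1 − f) = 1/0.875 = 8/7.
Single-dose peak C₀ = D/Vd = 3400/200 = 17 μg/mL.
Steady-state peak Cmax,ss = C₀·R = 17 × 8/7 ≈ 19.429 μg/mL.
Peak 19.4 μg/mL vs MTC 35 μg/mL: below toxic threshold.

19.4 μg/mL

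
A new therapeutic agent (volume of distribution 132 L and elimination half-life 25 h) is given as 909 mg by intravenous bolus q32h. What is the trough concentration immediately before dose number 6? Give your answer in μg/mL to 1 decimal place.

f = (1/2)^(τ/t½) = (1/2)^(32/25) ≈ 0.4118.
C₀ = D/Vd = 909/132 ≈ 6.886 μg/mL.
Before the 6th dose, 5 doses have been given. Superposition: Cmin = C₀·(f + f² + … + f^5).
≈ 6.886 × (0.4118 + 0.1696 + 0.0698 + 0.0288 + 0.0118) ≈ 6.886 × 0.6918 ≈ 4.764 μg/mL.

4.8 μg/mL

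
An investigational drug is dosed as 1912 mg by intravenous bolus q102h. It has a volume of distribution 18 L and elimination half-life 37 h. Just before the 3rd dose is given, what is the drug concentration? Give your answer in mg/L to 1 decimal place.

f = (1/2)^(τ/t½) = (1/2)^(102/37) ≈ 0.1480.
C₀ = D/Vd = 1912/18 ≈ 106.222 mg/L.
Before the 3rd dose, 2 doses have been given. Superposition: Cmin = C₀·(f + f²).
≈ 106.222 × (0.1480 + 0.0219) ≈ 106.222 × 0.1699 ≈ 18.047 mg/L.

18.0 mg/L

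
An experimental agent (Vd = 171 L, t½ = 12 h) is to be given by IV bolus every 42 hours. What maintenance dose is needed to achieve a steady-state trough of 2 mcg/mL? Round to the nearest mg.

τ/t½ = 42/12 ≈ 3.5, so f = (1/2)^(42/12) ≈ 0.088388.
Cmin,ss = (D/Vd)·f/(1−f), so D = Cmin,ss·Vd·(1−f)/f.
D = 2 × 171 × (1−f)/f ≈ 2 × 171 × 10.31375 ≈ 3527.30 mg.

3527 mg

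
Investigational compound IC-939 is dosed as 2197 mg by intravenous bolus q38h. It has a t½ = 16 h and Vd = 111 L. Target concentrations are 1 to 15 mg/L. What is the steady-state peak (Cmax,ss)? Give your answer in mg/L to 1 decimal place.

τ/t½ = 38/16 ≈ 2.375, so fraction remaining f = (1/2)^(38/16) ≈ 0.1928.
At steady state, accumulation factor R = 1/(1 − e^(−kτ)) ≈ 1.2389.
Single-dose peak C₀ = D/Vd = 2197/111 ≈ 19.793 mg/L.
Cmax,ss = C₀/(1 − f) ≈ 19.793/0.8072 ≈ 24.521 mg/L.
Peak 24.5 mg/L vs MTC 15 mg/L: exceeds toxic threshold.

24.5 mg/L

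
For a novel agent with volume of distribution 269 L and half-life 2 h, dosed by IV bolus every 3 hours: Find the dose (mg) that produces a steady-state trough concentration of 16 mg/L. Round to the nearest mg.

τ/t½ = 3/2 ≈ 1.5, so f = (1/2)^(3/2) ≈ 0.353553.
Cmin,ss = (D/Vd)·f/(1−f), so D = Cmin,ss·Vd·(1−f)/f.
D = 16 × 269 × (1−f)/f ≈ 16 × 269 × 1.82843 ≈ 7869.56 mg.

7870 mg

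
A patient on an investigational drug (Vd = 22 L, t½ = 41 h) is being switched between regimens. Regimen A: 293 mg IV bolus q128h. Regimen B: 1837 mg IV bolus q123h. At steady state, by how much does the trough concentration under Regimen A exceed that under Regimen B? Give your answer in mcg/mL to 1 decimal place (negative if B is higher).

Regimen A: f = (1/2)^(128/41) ≈ 0.1149; Cmin,ss = (293/22)·f/(1−f) ≈ 1.729 mcg/mL.
Regimen B: f = (1/2)^(123/41) ≈ 0.1250; Cmin,ss = (1837/22)·f/(1−f) ≈ 11.929 mcg/mL.
Difference ≈ 1.729 − 11.929 ≈ -10.200 mcg/mL.

-10.2 mcg/mL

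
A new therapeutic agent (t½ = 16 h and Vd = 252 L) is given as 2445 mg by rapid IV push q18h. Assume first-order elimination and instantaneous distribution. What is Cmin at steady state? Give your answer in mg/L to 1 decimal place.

8.2 mg/L

k = ln2/t½ = ln2/16 ≈ 0.043322 h⁻¹; fraction remaining f = e^(−kτ) = e^(−0.043322×18) ≈ 0.4585.
At steady state, accumulation factor R = 1/(1 − e^(−kτ)) ≈ 1.8467.
Each bolus raises the concentration by D/Vd = 2445/252 ≈ 9.702 mg/L.
Cmax,ss = C₀/(1 − f) ≈ 9.702/0.5415 ≈ 17.917 mg/L.
One interval later, Cmin,ss = Cmax,ss·e^(−kτ) ≈ 17.917 × 0.4585 ≈ 8.215 mg/L.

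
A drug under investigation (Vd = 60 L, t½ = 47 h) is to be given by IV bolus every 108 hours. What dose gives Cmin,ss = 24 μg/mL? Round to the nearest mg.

τ/t½ = 108/47 ≈ 2.2979, so f = (1/2)^(108/47) ≈ 0.203363.
Cmin,ss = (D/Vd)·f/(1−f), so D = Cmin,ss·Vd·(1−f)/f.
D = 24 × 60 × (1−f)/f ≈ 24 × 60 × 3.91732 ≈ 5640.94 mg.

5641 mg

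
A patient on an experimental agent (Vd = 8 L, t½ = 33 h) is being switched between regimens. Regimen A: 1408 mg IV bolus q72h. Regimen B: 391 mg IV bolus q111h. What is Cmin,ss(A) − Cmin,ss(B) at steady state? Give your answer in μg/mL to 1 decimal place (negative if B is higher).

Regimen A: f = (1/2)^(72/33) ≈ 0.2204; Cmin,ss = (1408/8)·f/(1−f) ≈ 49.757 μg/mL.
Regimen B: f = (1/2)^(111/33) ≈ 0.0972; Cmin,ss = (391/8)·f/(1−f) ≈ 5.262 μg/mL.
Difference ≈ 49.757 − 5.262 ≈ 44.495 μg/mL.

44.5 μg/mL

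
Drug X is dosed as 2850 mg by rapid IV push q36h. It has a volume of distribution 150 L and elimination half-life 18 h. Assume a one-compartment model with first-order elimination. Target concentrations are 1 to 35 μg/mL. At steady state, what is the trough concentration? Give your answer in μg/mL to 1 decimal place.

τ = 36 h = 2 half-lives, so f = (1/2)^2 = 0.25.
At steady state, R = 1/(1 − 0.25) = 4/3.
Single-dose peak C₀ = D/Vd = 2850/150 = 19 μg/mL.
Steady-state peak Cmax,ss = C₀·R = 19 × 4/3 ≈ 25.333 μg/mL.
Steady-state trough Cmin,ss = Cmax,ss·f ≈ 25.333 × 0.25 ≈ 6.333 μg/mL.
Trough 6.3 μg/mL vs MEC 1 μg/mL: adequate.

6.3 μg/mL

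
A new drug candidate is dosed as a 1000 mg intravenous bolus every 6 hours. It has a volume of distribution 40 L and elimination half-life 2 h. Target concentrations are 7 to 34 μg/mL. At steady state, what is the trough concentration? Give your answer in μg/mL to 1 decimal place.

τ = 6 h = 3 half-lives, so f = (1/2)^3 = 0.125.
At steady state, R = 1/(1 − 0.125) = 8/7.
Single-dose peak C₀ = D/Vd = 1000/40 = 25 μg/mL.
Steady-state peak Cmax,ss = C₀·R = 25 × 8/7 ≈ 28.571 μg/mL.
Steady-state trough Cmin,ss = Cmax,ss·f ≈ 28.571 × 0.125 ≈ 3.571 μg/mL.
Trough 3.6 μg/mL vs MEC 7 μg/mL: subtherapeutic.

3.6 μg/mL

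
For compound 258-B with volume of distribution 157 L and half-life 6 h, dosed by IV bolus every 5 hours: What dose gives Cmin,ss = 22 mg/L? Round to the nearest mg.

2700 mg

τ/t½ = 5/6 ≈ 0.83333, so f = (1/2)^(5/6) ≈ 0.561231.
Cmin,ss = (D/Vd)·f/(1−f), so D = Cmin,ss·Vd·(1−f)/f.
D = 22 × 157 × (1−f)/f ≈ 22 × 157 × 0.78180 ≈ 2700.34 mg.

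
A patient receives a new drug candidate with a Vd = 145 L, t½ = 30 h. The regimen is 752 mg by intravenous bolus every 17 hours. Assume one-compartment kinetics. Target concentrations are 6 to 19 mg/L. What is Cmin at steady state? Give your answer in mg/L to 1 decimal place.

Over one 17-h interval, 17/30 ≈ 0.56667 half-lives elapse, leaving f ≈ 0.6752 of each dose.
Accumulation ratio R = 1/(1 − f) ≈ 1/0.3248 ≈ 3.0788.
Each bolus raises the concentration by D/Vd = 752/145 ≈ 5.186 mg/L.
Cmax,ss = C₀/(1 − f) ≈ 5.186/0.3248 ≈ 15.967 mg/L.
One interval later, Cmin,ss = Cmax,ss·e^(−kτ) ≈ 15.967 × 0.6752 ≈ 10.781 mg/L.
Trough 10.8 mg/L vs MEC 6 mg/L: adequate.

10.8 mg/L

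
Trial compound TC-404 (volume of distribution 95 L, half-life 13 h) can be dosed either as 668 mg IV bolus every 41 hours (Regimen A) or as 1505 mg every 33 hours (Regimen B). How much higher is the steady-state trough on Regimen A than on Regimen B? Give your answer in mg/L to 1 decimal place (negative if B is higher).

Regimen A: f = (1/2)^(41/13) ≈ 0.1124; Cmin,ss = (668/95)·f/(1−f) ≈ 0.890 mg/L.
Regimen B: f = (1/2)^(33/13) ≈ 0.1721; Cmin,ss = (1505/95)·f/(1−f) ≈ 3.293 mg/L.
Difference ≈ 0.890 − 3.293 ≈ -2.403 mg/L.

-2.4 mg/L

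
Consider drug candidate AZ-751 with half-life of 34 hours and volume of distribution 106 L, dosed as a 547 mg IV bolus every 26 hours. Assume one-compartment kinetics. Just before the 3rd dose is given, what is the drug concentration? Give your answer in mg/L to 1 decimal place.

4.8 mg/L

f = (1/2)^(τ/t½) = (1/2)^(26/34) ≈ 0.5886.
C₀ = D/Vd = 547/106 ≈ 5.160 mg/L.
Before the 3rd dose, 2 doses have been given. Superposition: Cmin = C₀·(f + f²).
≈ 5.160 × (0.5886 + 0.3464) ≈ 5.160 × 0.9350 ≈ 4.825 mg/L.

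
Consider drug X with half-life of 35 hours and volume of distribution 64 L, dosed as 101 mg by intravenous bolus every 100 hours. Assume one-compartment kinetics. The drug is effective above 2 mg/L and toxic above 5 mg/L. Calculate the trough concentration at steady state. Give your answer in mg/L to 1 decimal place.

Over one 100-h interval, 100/35 ≈ 2.8571 half-lives elapse, leaving f ≈ 0.1380 of each dose.
At steady state, accumulation factor R = 1/(1 − e^(−kτ)) ≈ 1.1601.
Each bolus raises the concentration by D/Vd = 101/64 ≈ 1.578 mg/L.
Steady-state peak Cmax,ss = C₀·R ≈ 1.578 × 1.1601 ≈ 1.831 mg/L.
Steady-state trough Cmin,ss = Cmax,ss·f ≈ 1.831 × 0.1380 ≈ 0.253 mg/L.
Trough 0.3 mg/L vs MEC 2 mg/L: subtherapeutic.

0.3 mg/L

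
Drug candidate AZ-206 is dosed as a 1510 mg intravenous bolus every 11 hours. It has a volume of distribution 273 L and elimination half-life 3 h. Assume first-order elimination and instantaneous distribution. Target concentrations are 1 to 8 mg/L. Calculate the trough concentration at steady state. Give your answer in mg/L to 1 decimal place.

0.5 mg/L

k = ln2/t½ = ln2/3 ≈ 0.231049 h⁻¹; fraction remaining f = e^(−kτ) = e^(−0.231049×11) ≈ 0.0787.
Each bolus raises the concentration by D/Vd = 1510/273 ≈ 5.531 mg/L.
Steady-state trough Cmin,ss = C₀·f/(1−f) ≈ 5.531 × 0.0787/0.9213 ≈ 0.472 mg/L.
Trough 0.5 mg/L vs MEC 1 mg/L: subtherapeutic.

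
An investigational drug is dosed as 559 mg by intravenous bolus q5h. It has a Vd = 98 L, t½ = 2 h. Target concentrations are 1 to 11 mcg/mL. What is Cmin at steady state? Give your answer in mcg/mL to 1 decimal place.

τ/t½ = 5/2 ≈ 2.5, so fraction remaining f = (1/2)^(5/2) ≈ 0.1768.
Single-dose peak C₀ = D/Vd = 559/98 ≈ 5.704 mcg/mL.
Steady-state trough Cmin,ss = C₀·f/(1−f) ≈ 5.704 × 0.1768/0.8232 ≈ 1.225 mcg/mL.
Trough 1.2 mcg/mL vs MEC 1 mcg/mL: adequate.

1.2 mcg/mL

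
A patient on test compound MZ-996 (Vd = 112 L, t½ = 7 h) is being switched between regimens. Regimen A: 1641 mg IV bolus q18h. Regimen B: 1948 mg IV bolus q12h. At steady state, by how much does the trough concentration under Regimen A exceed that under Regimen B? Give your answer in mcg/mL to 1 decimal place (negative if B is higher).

-4.7 mcg/mL

Regimen A: f = (1/2)^(18/7) ≈ 0.1682; Cmin,ss = (1641/112)·f/(1−f) ≈ 2.963 mcg/mL.
Regimen B: f = (1/2)^(12/7) ≈ 0.3048; Cmin,ss = (1948/112)·f/(1−f) ≈ 7.626 mcg/mL.
Difference ≈ 2.963 − 7.626 ≈ -4.663 mcg/mL.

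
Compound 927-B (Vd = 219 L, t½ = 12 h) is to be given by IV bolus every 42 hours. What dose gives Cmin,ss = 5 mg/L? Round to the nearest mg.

11294 mg

τ/t½ = 42/12 ≈ 3.5, so f = (1/2)^(42/12) ≈ 0.088388.
Cmin,ss = (D/Vd)·f/(1−f), so D = Cmin,ss·Vd·(1−f)/f.
D = 5 × 219 × (1−f)/f ≈ 5 × 219 × 10.31375 ≈ 11293.56 mg.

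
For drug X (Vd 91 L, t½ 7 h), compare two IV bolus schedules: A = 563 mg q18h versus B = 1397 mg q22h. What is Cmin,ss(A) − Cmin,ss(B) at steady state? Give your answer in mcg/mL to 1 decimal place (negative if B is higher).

-0.7 mcg/mL

Regimen A: f = (1/2)^(18/7) ≈ 0.1682; Cmin,ss = (563/91)·f/(1−f) ≈ 1.251 mcg/mL.
Regimen B: f = (1/2)^(22/7) ≈ 0.1132; Cmin,ss = (1397/91)·f/(1−f) ≈ 1.960 mcg/mL.
Difference ≈ 1.251 − 1.960 ≈ -0.709 mcg/mL.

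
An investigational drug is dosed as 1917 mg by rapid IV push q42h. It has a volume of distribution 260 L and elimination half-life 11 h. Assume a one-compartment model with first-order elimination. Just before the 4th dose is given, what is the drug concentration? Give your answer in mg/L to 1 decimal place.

0.6 mg/L

f = (1/2)^(τ/t½) = (1/2)^(42/11) ≈ 0.0709.
C₀ = D/Vd = 1917/260 ≈ 7.373 mg/L.
Before the 4th dose, 3 doses have been given. Superposition: Cmin = C₀·(f + f² + … + f^3).
≈ 7.373 × (0.0709 + 0.0050 + 0.0004) ≈ 7.373 × 0.0763 ≈ 0.563 mg/L.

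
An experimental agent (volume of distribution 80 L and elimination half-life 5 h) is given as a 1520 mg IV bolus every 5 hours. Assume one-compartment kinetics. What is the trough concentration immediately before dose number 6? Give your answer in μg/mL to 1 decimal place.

f = (1/2)^(τ/t½) = (1/2)^(5/5) ≈ 0.5000.
C₀ = D/Vd = 1520/80 ≈ 19.000 μg/mL.
Before the 6th dose, 5 doses have been given. Superposition: Cmin = C₀·(f + f² + … + f^5).
≈ 19.000 × (0.5000 + 0.2500 + 0.1250 + 0.0625 + 0.0313) ≈ 19.000 × 0.9688 ≈ 18.407 μg/mL.

18.4 μg/mL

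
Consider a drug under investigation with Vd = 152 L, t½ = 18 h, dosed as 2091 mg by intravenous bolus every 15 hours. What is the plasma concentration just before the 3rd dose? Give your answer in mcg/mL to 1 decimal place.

f = (1/2)^(τ/t½) = (1/2)^(15/18) ≈ 0.5612.
C₀ = D/Vd = 2091/152 ≈ 13.757 mcg/mL.
Before the 3rd dose, 2 doses have been given. Superposition: Cmin = C₀·(f + f²).
≈ 13.757 × (0.5612 + 0.3149) ≈ 13.757 × 0.8761 ≈ 12.053 mcg/mL.

12.1 mcg/mL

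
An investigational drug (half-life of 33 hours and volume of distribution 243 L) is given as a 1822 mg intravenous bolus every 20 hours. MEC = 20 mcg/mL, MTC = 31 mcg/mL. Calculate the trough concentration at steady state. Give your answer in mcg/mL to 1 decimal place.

k = ln2/t½ = ln2/33 ≈ 0.021004 h⁻¹; fraction remaining f = e^(−kτ) = e^(−0.021004×20) ≈ 0.6570.
At steady state, accumulation factor R = 1/(1 − e^(−kτ)) ≈ 2.9155.
Single-dose peak C₀ = D/Vd = 1822/243 ≈ 7.498 mcg/mL.
Steady-state peak Cmax,ss = C₀·R ≈ 7.498 × 2.9155 ≈ 21.860 mcg/mL.
One interval later, Cmin,ss = Cmax,ss·e^(−kτ) ≈ 21.860 × 0.6570 ≈ 14.362 mcg/mL.
Trough 14.4 mcg/mL vs MEC 20 mcg/mL: subtherapeutic.

14.4 mcg/mL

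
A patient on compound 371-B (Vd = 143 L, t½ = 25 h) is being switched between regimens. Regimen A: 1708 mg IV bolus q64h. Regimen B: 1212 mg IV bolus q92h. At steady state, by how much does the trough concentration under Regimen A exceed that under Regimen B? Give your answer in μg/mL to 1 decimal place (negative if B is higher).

Regimen A: f = (1/2)^(64/25) ≈ 0.1696; Cmin,ss = (1708/143)·f/(1−f) ≈ 2.439 μg/mL.
Regimen B: f = (1/2)^(92/25) ≈ 0.0780; Cmin,ss = (1212/143)·f/(1−f) ≈ 0.717 μg/mL.
Difference ≈ 2.439 − 0.717 ≈ 1.722 μg/mL.

1.7 μg/mL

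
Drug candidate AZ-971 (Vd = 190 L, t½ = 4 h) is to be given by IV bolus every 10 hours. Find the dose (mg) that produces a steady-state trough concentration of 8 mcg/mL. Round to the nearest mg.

7078 mg

τ/t½ = 10/4 ≈ 2.5, so f = (1/2)^(10/4) ≈ 0.176777.
Cmin,ss = (D/Vd)·f/(1−f), so D = Cmin,ss·Vd·(1−f)/f.
D = 8 × 190 × (1−f)/f ≈ 8 × 190 × 4.65684 ≈ 7078.40 mg.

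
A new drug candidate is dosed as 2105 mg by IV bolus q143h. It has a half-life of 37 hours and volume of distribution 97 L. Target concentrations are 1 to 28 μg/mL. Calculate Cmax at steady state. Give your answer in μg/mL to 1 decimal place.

Over one 143-h interval, 143/37 ≈ 3.8649 half-lives elapse, leaving f ≈ 0.0686 of each dose.
At steady state, accumulation factor R = 1/(1 − e^(−kτ)) ≈ 1.0737.
Each bolus raises the concentration by D/Vd = 2105/97 ≈ 21.701 μg/mL.
Steady-state peak Cmax,ss = C₀·R ≈ 21.701 × 1.0737 ≈ 23.300 μg/mL.
Peak 23.3 μg/mL vs MTC 28 μg/mL: below toxic threshold.

23.3 μg/mL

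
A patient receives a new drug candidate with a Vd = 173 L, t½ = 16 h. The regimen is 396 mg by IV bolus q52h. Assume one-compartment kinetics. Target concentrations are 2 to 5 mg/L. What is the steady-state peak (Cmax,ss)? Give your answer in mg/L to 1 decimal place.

Over one 52-h interval, 52/16 ≈ 3.25 half-lives elapse, leaving f ≈ 0.1051 of each dose.
Accumulation ratio R = 1/(1 − f) ≈ 1/0.8949 ≈ 1.1174.
Each bolus raises the concentration by D/Vd = 396/173 ≈ 2.289 mg/L.
Steady-state peak Cmax,ss = C₀·R ≈ 2.289 × 1.1174 ≈ 2.558 mg/L.
Peak 2.6 mg/L vs MTC 5 mg/L: below toxic threshold.

2.6 mg/L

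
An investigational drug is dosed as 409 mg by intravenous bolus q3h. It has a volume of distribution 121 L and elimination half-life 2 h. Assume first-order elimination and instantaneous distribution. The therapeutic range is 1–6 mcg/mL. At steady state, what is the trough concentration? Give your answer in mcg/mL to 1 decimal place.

1.8 mcg/mL

k = ln2/t½ = ln2/2 ≈ 0.346574 h⁻¹; fraction remaining f = e^(−kτ) = e^(−0.346574×3) ≈ 0.3536.
Each bolus raises the concentration by D/Vd = 409/121 ≈ 3.380 mcg/mL.
Steady-state trough Cmin,ss = C₀·f/(1−f) ≈ 3.380 × 0.3536/0.6464 ≈ 1.849 mcg/mL.
Trough 1.8 mcg/mL vs MEC 1 mcg/mL: adequate.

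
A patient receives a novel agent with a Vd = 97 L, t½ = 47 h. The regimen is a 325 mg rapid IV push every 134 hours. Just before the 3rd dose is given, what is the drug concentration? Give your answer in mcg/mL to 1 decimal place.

0.5 mcg/mL

f = (1/2)^(τ/t½) = (1/2)^(134/47) ≈ 0.1386.
C₀ = D/Vd = 325/97 ≈ 3.351 mcg/mL.
Before the 3rd dose, 2 doses have been given. Superposition: Cmin = C₀·(f + f²).
≈ 3.351 × (0.1386 + 0.0192) ≈ 3.351 × 0.1578 ≈ 0.529 mcg/mL.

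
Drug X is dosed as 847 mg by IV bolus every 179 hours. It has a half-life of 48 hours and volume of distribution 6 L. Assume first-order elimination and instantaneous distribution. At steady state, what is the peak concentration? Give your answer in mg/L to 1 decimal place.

152.7 mg/L

Over one 179-h interval, 179/48 ≈ 3.7292 half-lives elapse, leaving f ≈ 0.0754 of each dose.
At steady state, accumulation factor R = 1/(1 − e^(−kτ)) ≈ 1.0815.
Single-dose peak C₀ = D/Vd = 847/6 ≈ 141.167 mg/L.
Cmax,ss = C₀/(1 − f) ≈ 141.167/0.9246 ≈ 152.679 mg/L.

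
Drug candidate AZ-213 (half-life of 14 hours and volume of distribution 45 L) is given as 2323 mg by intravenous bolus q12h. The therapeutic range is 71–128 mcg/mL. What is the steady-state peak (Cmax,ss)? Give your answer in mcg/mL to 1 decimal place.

115.2 mcg/mL

Over one 12-h interval, 12/14 ≈ 0.85714 half-lives elapse, leaving f ≈ 0.5520 of each dose.
Accumulation ratio R = 1/(1 − f) ≈ 1/0.4480 ≈ 2.2321.
Each bolus raises the concentration by D/Vd = 2323/45 ≈ 51.622 mcg/mL.
Steady-state peak Cmax,ss = C₀·R ≈ 51.622 × 2.2321 ≈ 115.225 mcg/mL.
Peak 115.2 mcg/mL vs MTC 128 mcg/mL: below toxic threshold.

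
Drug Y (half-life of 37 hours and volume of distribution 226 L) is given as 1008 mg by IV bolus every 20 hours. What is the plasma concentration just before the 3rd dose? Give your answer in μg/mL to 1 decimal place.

5.2 μg/mL

f = (1/2)^(τ/t½) = (1/2)^(20/37) ≈ 0.6875.
C₀ = D/Vd = 1008/226 ≈ 4.460 μg/mL.
Before the 3rd dose, 2 doses have been given. Superposition: Cmin = C₀·(f + f²).
≈ 4.460 × (0.6875 + 0.4727) ≈ 4.460 × 1.1602 ≈ 5.174 μg/mL.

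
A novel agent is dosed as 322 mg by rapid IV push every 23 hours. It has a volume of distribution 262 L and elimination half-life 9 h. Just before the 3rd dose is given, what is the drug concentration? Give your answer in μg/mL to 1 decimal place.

0.2 μg/mL

f = (1/2)^(τ/t½) = (1/2)^(23/9) ≈ 0.1701.
C₀ = D/Vd = 322/262 ≈ 1.229 μg/mL.
Before the 3rd dose, 2 doses have been given. Superposition: Cmin = C₀·(f + f²).
≈ 1.229 × (0.1701 + 0.0289) ≈ 1.229 × 0.1990 ≈ 0.245 μg/mL.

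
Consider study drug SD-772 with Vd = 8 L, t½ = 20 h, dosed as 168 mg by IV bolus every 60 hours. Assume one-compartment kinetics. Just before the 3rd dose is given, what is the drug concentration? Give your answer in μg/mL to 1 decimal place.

f = (1/2)^(τ/t½) = (1/2)^(60/20) ≈ 0.1250.
C₀ = D/Vd = 168/8 ≈ 21.000 μg/mL.
Before the 3rd dose, 2 doses have been given. Superposition: Cmin = C₀·(f + f²).
≈ 21.000 × (0.1250 + 0.0156) ≈ 21.000 × 0.1406 ≈ 2.953 μg/mL.

3.0 μg/mL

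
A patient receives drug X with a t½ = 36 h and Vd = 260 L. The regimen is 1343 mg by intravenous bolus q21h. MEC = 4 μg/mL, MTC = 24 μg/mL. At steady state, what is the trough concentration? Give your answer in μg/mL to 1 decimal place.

k = ln2/t½ = ln2/36 ≈ 0.019254 h⁻¹; fraction remaining f = e^(−kτ) = e^(−0.019254×21) ≈ 0.6674.
At steady state, accumulation factor R = 1/(1 − e^(−kτ)) ≈ 3.0066.
Single-dose peak C₀ = D/Vd = 1343/260 ≈ 5.165 μg/mL.
Steady-state peak Cmax,ss = C₀·R ≈ 5.165 × 3.0066 ≈ 15.529 μg/mL.
One interval later, Cmin,ss = Cmax,ss·e^(−kτ) ≈ 15.529 × 0.6674 ≈ 10.364 μg/mL.
Trough 10.4 μg/mL vs MEC 4 μg/mL: adequate.

10.4 μg/mL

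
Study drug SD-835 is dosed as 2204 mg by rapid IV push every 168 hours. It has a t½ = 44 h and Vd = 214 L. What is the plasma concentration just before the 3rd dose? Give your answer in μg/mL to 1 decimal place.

0.8 μg/mL

f = (1/2)^(τ/t½) = (1/2)^(168/44) ≈ 0.0709.
C₀ = D/Vd = 2204/214 ≈ 10.299 μg/mL.
Before the 3rd dose, 2 doses have been given. Superposition: Cmin = C₀·(f + f²).
≈ 10.299 × (0.0709 + 0.0050) ≈ 10.299 × 0.0759 ≈ 0.782 μg/mL.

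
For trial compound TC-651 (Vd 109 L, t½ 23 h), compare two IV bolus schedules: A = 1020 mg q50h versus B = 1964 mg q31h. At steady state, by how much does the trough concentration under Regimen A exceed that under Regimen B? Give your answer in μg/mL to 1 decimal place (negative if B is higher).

-9.0 μg/mL

Regimen A: f = (1/2)^(50/23) ≈ 0.2216; Cmin,ss = (1020/109)·f/(1−f) ≈ 2.664 μg/mL.
Regimen B: f = (1/2)^(31/23) ≈ 0.3929; Cmin,ss = (1964/109)·f/(1−f) ≈ 11.661 μg/mL.
Difference ≈ 2.664 − 11.661 ≈ -8.997 μg/mL.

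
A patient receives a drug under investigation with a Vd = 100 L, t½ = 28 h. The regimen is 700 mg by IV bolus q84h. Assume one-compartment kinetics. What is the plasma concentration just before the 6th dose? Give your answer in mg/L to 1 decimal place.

1.0 mg/L

f = (1/2)^(τ/t½) = (1/2)^(84/28) ≈ 0.1250.
C₀ = D/Vd = 700/100 ≈ 7.000 mg/L.
Before the 6th dose, 5 doses have been given. Superposition: Cmin = C₀·(f + f² + … + f^5).
≈ 7.000 × (0.1250 + 0.0156 + 0.0020 + 0.0002 + 0.0000) ≈ 7.000 × 0.1428 ≈ 1.000 mg/L.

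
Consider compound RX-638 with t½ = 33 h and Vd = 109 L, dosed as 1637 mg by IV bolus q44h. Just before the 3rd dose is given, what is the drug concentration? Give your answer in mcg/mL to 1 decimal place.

8.3 mcg/mL

f = (1/2)^(τ/t½) = (1/2)^(44/33) ≈ 0.3969.
C₀ = D/Vd = 1637/109 ≈ 15.018 mcg/mL.
Before the 3rd dose, 2 doses have been given. Superposition: Cmin = C₀·(f + f²).
≈ 15.018 × (0.3969 + 0.1575) ≈ 15.018 × 0.5544 ≈ 8.326 mcg/mL.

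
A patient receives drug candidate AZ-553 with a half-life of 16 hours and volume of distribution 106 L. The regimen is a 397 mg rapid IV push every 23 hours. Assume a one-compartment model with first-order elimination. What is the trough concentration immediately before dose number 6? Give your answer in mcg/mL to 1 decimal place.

f = (1/2)^(τ/t½) = (1/2)^(23/16) ≈ 0.3692.
C₀ = D/Vd = 397/106 ≈ 3.745 mcg/mL.
Before the 6th dose, 5 doses have been given. Superposition: Cmin = C₀·(f + f² + … + f^5).
≈ 3.745 × (0.3692 + 0.1363 + 0.0503 + 0.0186 + 0.0069) ≈ 3.745 × 0.5813 ≈ 2.177 mcg/mL.

2.2 mcg/mL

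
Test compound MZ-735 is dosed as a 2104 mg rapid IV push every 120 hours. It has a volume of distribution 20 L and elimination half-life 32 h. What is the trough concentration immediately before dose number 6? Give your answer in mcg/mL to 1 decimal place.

f = (1/2)^(τ/t½) = (1/2)^(120/32) ≈ 0.0743.
C₀ = D/Vd = 2104/20 ≈ 105.200 mcg/mL.
Before the 6th dose, 5 doses have been given. Superposition: Cmin = C₀·(f + f² + … + f^5).
≈ 105.200 × (0.0743 + 0.0055 + 0.0004 + 0.0000 + 0.0000) ≈ 105.200 × 0.0802 ≈ 8.437 mcg/mL.

8.4 mcg/mL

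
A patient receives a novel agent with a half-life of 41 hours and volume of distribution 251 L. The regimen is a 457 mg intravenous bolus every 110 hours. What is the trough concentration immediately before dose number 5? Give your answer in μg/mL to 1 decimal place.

f = (1/2)^(τ/t½) = (1/2)^(110/41) ≈ 0.1557.
C₀ = D/Vd = 457/251 ≈ 1.821 μg/mL.
Before the 5th dose, 4 doses have been given. Superposition: Cmin = C₀·(f + f² + … + f^4).
≈ 1.821 × (0.1557 + 0.0242 + 0.0038 + 0.0006) ≈ 1.821 × 0.1843 ≈ 0.336 μg/mL.

0.3 μg/mL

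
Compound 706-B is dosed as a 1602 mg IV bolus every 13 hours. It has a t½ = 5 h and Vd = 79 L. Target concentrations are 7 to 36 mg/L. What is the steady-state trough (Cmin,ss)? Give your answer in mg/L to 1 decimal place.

Over one 13-h interval, 13/5 ≈ 2.6 half-lives elapse, leaving f ≈ 0.1649 of each dose.
Each bolus raises the concentration by D/Vd = 1602/79 ≈ 20.278 mg/L.
Steady-state trough Cmin,ss = C₀·f/(1−f) ≈ 20.278 × 0.1649/0.8351 ≈ 4.004 mg/L.
Trough 4.0 mg/L vs MEC 7 mg/L: subtherapeutic.

4.0 mg/L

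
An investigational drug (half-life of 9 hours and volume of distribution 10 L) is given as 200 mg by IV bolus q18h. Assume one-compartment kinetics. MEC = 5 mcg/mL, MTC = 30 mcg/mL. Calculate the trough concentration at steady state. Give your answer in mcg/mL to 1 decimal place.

The dosing interval is 2 half-lives, so f = 2^(−2) = 0.25.
Accumulation ratio R = 1/(1 − f) = 1/0.75 = 4/3.
Single-dose peak C₀ = D/Vd = 200/10 = 20 mcg/mL.
Steady-state peak Cmax,ss = C₀·R = 20 × 4/3 ≈ 26.667 mcg/mL.
Steady-state trough Cmin,ss = Cmax,ss·f ≈ 26.667 × 0.25 ≈ 6.667 mcg/mL.
Trough 6.7 mcg/mL vs MEC 5 mcg/mL: adequate.

6.7 mcg/mL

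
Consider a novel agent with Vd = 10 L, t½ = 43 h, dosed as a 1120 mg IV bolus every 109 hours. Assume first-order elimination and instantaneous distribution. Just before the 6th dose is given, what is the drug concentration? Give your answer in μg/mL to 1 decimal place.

23.4 μg/mL

f = (1/2)^(τ/t½) = (1/2)^(109/43) ≈ 0.1726.
C₀ = D/Vd = 1120/10 ≈ 112.000 μg/mL.
Before the 6th dose, 5 doses have been given. Superposition: Cmin = C₀·(f + f² + … + f^5).
≈ 112.000 × (0.1726 + 0.0298 + 0.0051 + 0.0009 + 0.0002) ≈ 112.000 × 0.2086 ≈ 23.363 μg/mL.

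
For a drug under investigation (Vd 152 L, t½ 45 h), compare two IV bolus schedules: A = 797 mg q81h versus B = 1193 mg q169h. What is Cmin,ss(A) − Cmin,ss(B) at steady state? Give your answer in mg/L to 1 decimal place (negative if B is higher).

1.5 mg/L

Regimen A: f = (1/2)^(81/45) ≈ 0.2872; Cmin,ss = (797/152)·f/(1−f) ≈ 2.113 mg/L.
Regimen B: f = (1/2)^(169/45) ≈ 0.0740; Cmin,ss = (1193/152)·f/(1−f) ≈ 0.627 mg/L.
Difference ≈ 2.113 − 0.627 ≈ 1.486 mg/L.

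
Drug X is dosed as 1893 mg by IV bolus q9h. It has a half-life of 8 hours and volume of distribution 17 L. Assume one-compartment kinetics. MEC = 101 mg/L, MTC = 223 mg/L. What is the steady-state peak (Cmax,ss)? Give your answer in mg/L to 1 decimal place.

Over one 9-h interval, 9/8 ≈ 1.125 half-lives elapse, leaving f ≈ 0.4585 of each dose.
Accumulation ratio R = 1/(1 − f) ≈ 1/0.5415 ≈ 1.8467.
Each bolus raises the concentration by D/Vd = 1893/17 ≈ 111.353 mg/L.
Steady-state peak Cmax,ss = C₀·R ≈ 111.353 × 1.8467 ≈ 205.636 mg/L.
Peak 205.6 mg/L vs MTC 223 mg/L: below toxic threshold.

205.6 mg/L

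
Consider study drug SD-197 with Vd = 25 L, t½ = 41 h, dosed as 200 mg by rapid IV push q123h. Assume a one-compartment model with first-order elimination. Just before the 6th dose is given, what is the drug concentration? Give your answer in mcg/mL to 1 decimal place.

f = (1/2)^(τ/t½) = (1/2)^(123/41) ≈ 0.1250.
C₀ = D/Vd = 200/25 ≈ 8.000 mcg/mL.
Before the 6th dose, 5 doses have been given. Superposition: Cmin = C₀·(f + f² + … + f^5).
≈ 8.000 × (0.1250 + 0.0156 + 0.0020 + 0.0002 + 0.0000) ≈ 8.000 × 0.1428 ≈ 1.142 mcg/mL.

1.1 mcg/mL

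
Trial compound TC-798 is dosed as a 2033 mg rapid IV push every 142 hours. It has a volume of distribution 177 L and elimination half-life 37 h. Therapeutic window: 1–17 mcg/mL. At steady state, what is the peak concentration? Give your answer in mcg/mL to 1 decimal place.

12.3 mcg/mL

Over one 142-h interval, 142/37 ≈ 3.8378 half-lives elapse, leaving f ≈ 0.0699 of each dose.
At steady state, accumulation factor R = 1/(1 − e^(−kτ)) ≈ 1.0752.
Each bolus raises the concentration by D/Vd = 2033/177 ≈ 11.486 mcg/mL.
Cmax,ss = C₀/(1 − f) ≈ 11.486/0.9301 ≈ 12.349 mcg/mL.
Peak 12.3 mcg/mL vs MTC 17 mcg/mL: below toxic threshold.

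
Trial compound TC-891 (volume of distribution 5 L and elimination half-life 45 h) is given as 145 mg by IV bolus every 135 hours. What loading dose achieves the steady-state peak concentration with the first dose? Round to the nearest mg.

f = (1/2)^(135/45) ≈ 0.125000; accumulation ratio R = 1/(1−f) ≈ 1.14286.
Loading dose to hit Cmax,ss on first dose: D_load = D_maint·R ≈ 145 × 1.14286 ≈ 165.71 mg.

166 mg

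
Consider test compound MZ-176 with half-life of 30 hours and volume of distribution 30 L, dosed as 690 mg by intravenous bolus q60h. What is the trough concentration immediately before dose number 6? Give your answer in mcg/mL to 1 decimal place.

7.7 mcg/mL

f = (1/2)^(τ/t½) = (1/2)^(60/30) ≈ 0.2500.
C₀ = D/Vd = 690/30 ≈ 23.000 mcg/mL.
Before the 6th dose, 5 doses have been given. Superposition: Cmin = C₀·(f + f² + … + f^5).
≈ 23.000 × (0.2500 + 0.0625 + 0.0156 + 0.0039 + 0.0010) ≈ 23.000 × 0.3330 ≈ 7.659 mcg/mL.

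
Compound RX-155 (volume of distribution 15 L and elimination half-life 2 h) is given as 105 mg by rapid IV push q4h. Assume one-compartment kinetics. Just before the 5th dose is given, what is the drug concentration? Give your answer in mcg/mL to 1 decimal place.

f = (1/2)^(τ/t½) = (1/2)^(4/2) ≈ 0.2500.
C₀ = D/Vd = 105/15 ≈ 7.000 mcg/mL.
Before the 5th dose, 4 doses have been given. Superposition: Cmin = C₀·(f + f² + … + f^4).
≈ 7.000 × (0.2500 + 0.0625 + 0.0156 + 0.0039) ≈ 7.000 × 0.3320 ≈ 2.324 mcg/mL.

2.3 mcg/mL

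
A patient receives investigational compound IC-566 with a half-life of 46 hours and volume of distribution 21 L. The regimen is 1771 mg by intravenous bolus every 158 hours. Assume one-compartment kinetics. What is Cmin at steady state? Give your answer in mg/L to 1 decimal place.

8.6 mg/L

Over one 158-h interval, 158/46 ≈ 3.4348 half-lives elapse, leaving f ≈ 0.0925 of each dose.
Single-dose peak C₀ = D/Vd = 1771/21 ≈ 84.333 mg/L.
Steady-state trough Cmin,ss = C₀·f/(1−f) ≈ 84.333 × 0.0925/0.9075 ≈ 8.596 mg/L.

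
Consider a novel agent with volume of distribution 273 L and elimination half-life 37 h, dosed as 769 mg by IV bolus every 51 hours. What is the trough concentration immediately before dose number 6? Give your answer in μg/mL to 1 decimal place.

1.7 μg/mL

f = (1/2)^(τ/t½) = (1/2)^(51/37) ≈ 0.3847.
C₀ = D/Vd = 769/273 ≈ 2.817 μg/mL.
Before the 6th dose, 5 doses have been given. Superposition: Cmin = C₀·(f + f² + … + f^5).
≈ 2.817 × (0.3847 + 0.1480 + 0.0569 + 0.0219 + 0.0084) ≈ 2.817 × 0.6199 ≈ 1.746 μg/mL.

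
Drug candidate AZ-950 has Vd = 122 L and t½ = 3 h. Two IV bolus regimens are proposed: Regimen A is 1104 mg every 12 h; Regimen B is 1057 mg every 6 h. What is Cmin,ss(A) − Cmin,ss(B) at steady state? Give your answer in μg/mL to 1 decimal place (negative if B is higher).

Regimen A: f = (1/2)^(12/3) ≈ 0.0625; Cmin,ss = (1104/122)·f/(1−f) ≈ 0.603 μg/mL.
Regimen B: f = (1/2)^(6/3) ≈ 0.2500; Cmin,ss = (1057/122)·f/(1−f) ≈ 2.888 μg/mL.
Difference ≈ 0.603 − 2.888 ≈ -2.285 μg/mL.

-2.3 μg/mL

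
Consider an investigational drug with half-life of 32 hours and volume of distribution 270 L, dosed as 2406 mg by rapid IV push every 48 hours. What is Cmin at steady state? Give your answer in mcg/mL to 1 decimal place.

4.9 mcg/mL

Over one 48-h interval, 48/32 ≈ 1.5 half-lives elapse, leaving f ≈ 0.3536 of each dose.
Accumulation ratio R = 1/(1 − f) ≈ 1/0.6464 ≈ 1.5470.
Single-dose peak C₀ = D/Vd = 2406/270 ≈ 8.911 mcg/mL.
Cmax,ss = C₀/(1 − f) ≈ 8.911/0.6464 ≈ 13.786 mcg/mL.
One interval later, Cmin,ss = Cmax,ss·e^(−kτ) ≈ 13.786 × 0.3536 ≈ 4.875 mcg/mL.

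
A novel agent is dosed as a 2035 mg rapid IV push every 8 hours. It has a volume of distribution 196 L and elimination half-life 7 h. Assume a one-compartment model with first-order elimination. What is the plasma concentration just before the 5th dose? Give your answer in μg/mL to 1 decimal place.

f = (1/2)^(τ/t½) = (1/2)^(8/7) ≈ 0.4529.
C₀ = D/Vd = 2035/196 ≈ 10.383 μg/mL.
Before the 5th dose, 4 doses have been given. Superposition: Cmin = C₀·(f + f² + … + f^4).
≈ 10.383 × (0.4529 + 0.2051 + 0.0929 + 0.0421) ≈ 10.383 × 0.7930 ≈ 8.234 μg/mL.

8.2 μg/mL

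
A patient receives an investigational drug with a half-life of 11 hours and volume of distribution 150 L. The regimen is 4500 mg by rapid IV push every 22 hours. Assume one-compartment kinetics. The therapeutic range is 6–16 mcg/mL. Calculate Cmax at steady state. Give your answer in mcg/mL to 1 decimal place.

The dosing interval is 2 half-lives, so f = 2^(−2) = 0.25.
Accumulation ratio R = 1/(1 − f) = 1/0.75 = 4/3.
Single-dose peak C₀ = D/Vd = 4500/150 = 30 mcg/mL.
Steady-state peak Cmax,ss = C₀·R = 30 × 4/3 ≈ 40.000 mcg/mL.
Peak 40.0 mcg/mL vs MTC 16 mcg/mL: exceeds toxic threshold.

40.0 mcg/mL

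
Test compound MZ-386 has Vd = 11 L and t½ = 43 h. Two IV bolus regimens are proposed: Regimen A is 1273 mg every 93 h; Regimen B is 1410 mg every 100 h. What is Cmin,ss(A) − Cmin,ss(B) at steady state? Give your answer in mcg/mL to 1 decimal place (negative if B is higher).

Regimen A: f = (1/2)^(93/43) ≈ 0.2233; Cmin,ss = (1273/11)·f/(1−f) ≈ 33.271 mcg/mL.
Regimen B: f = (1/2)^(100/43) ≈ 0.1995; Cmin,ss = (1410/11)·f/(1−f) ≈ 31.945 mcg/mL.
Difference ≈ 33.271 − 31.945 ≈ 1.326 mcg/mL.

1.3 mcg/mL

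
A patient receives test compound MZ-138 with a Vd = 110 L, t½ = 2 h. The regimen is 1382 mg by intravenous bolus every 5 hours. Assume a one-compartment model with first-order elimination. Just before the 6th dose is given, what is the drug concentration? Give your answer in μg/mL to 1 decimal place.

f = (1/2)^(τ/t½) = (1/2)^(5/2) ≈ 0.1768.
C₀ = D/Vd = 1382/110 ≈ 12.564 μg/mL.
Before the 6th dose, 5 doses have been given. Superposition: Cmin = C₀·(f + f² + … + f^5).
≈ 12.564 × (0.1768 + 0.0313 + 0.0055 + 0.0010 + 0.0002) ≈ 12.564 × 0.2148 ≈ 2.699 μg/mL.

2.7 μg/mL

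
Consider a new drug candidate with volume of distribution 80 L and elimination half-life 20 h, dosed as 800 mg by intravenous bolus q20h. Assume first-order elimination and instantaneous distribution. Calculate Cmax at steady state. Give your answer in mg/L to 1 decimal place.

τ = 20 h = 1 half-life, so f = (1/2)^1 = 0.5.
Accumulation ratio R = 1/(1 − f) = 1/0.5 = 2/1.
Single-dose peak C₀ = D/Vd = 800/80 = 10 mg/L.
Steady-state peak Cmax,ss = C₀·R = 10 × 2/1 ≈ 20.000 mg/L.

20.0 mg/L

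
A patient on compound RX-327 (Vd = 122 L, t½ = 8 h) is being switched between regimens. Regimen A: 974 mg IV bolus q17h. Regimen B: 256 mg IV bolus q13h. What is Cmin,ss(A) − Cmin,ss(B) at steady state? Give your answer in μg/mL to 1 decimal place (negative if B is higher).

Regimen A: f = (1/2)^(17/8) ≈ 0.2293; Cmin,ss = (974/122)·f/(1−f) ≈ 2.375 μg/mL.
Regimen B: f = (1/2)^(13/8) ≈ 0.3242; Cmin,ss = (256/122)·f/(1−f) ≈ 1.007 μg/mL.
Difference ≈ 2.375 − 1.007 ≈ 1.368 μg/mL.

1.4 μg/mL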